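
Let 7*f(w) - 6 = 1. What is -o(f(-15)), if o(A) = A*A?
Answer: -1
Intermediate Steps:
f(w) = 1 (f(w) = 6/7 + (⅐)*1 = 6/7 + ⅐ = 1)
o(A) = A²
-o(f(-15)) = -1*1² = -1*1 = -1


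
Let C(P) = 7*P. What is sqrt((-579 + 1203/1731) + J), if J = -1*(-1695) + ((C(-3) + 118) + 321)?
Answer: 3*sqrt(56771607)/577 ≈ 39.175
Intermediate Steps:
J = 2113 (J = -1*(-1695) + ((7*(-3) + 118) + 321) = 1695 + ((-21 + 118) + 321) = 1695 + (97 + 321) = 1695 + 418 = 2113)
sqrt((-579 + 1203/1731) + J) = sqrt((-579 + 1203/1731) + 2113) = sqrt((-579 + 1203*(1/1731)) + 2113) = sqrt((-579 + 401/577) + 2113) = sqrt(-333682/577 + 2113) = sqrt(885519/577) = 3*sqrt(56771607)/577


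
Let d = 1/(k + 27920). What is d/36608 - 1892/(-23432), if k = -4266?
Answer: 204791414897/2536296176128 ≈ 0.080744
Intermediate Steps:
d = 1/23654 (d = 1/(-4266 + 27920) = 1/23654 ≈ 4.2276e-5)
d/36608 - 1892/(-23432) = (1/23654)/36608 - 1892/(-23432) = (1/23654)*(1/36608) - 1892*(-1/23432) = 1/865925632 + 473/5858 = 204791414897/2536296176128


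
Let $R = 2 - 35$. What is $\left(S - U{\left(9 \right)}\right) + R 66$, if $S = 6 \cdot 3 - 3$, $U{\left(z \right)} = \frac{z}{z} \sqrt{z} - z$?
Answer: $-2157$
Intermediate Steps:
$U{\left(z \right)} = \sqrt{z} - z$ ($U{\left(z \right)} = 1 \sqrt{z} - z = \sqrt{z} - z$)
$S = 15$ ($S = 18 - 3 = 15$)
$R = -33$ ($R = 2 - 35 = -33$)
$\left(S - U{\left(9 \right)}\right) + R 66 = \left(15 - \left(\sqrt{9} - 9\right)\right) - 2178 = \left(15 - \left(3 - 9\right)\right) - 2178 = \left(15 - -6\right) - 2178 = \left(15 + 6\right) - 2178 = 21 - 2178 = -2157$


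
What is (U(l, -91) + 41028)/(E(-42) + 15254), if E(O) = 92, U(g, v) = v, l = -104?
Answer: 40937/15346 ≈ 2.6676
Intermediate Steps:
(U(l, -91) + 41028)/(E(-42) + 15254) = (-91 + 41028)/(92 + 15254) = 40937/15346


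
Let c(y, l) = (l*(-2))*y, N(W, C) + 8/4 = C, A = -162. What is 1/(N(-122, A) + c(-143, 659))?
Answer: 1/188310 ≈ 5.3104e-6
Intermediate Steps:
N(W, C) = -2 + C
c(y, l) = -2*l*y (c(y, l) = (-2*l)*y = -2*l*y)
1/(N(-122, A) + c(-143, 659)) = 1/((-2 - 162) - 2*659*(-143)) = 1/(-164 + 188474) = 1/188310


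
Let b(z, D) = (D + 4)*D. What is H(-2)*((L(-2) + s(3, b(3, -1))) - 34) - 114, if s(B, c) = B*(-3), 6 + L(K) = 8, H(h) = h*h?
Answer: -278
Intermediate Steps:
H(h) = h²
b(z, D) = D*(4 + D) (b(z, D) = (4 + D)*D = D*(4 + D))
L(K) = 2 (L(K) = -6 + 8 = 2)
s(B, c) = -3*B
H(-2)*((L(-2) + s(3, b(3, -1))) - 34) - 114 = (-2)²*((2 - 3*3) - 34) - 114 = 4*((2 - 9) - 34) - 114 = 4*(-7 - 34) - 114 = 4*(-41) - 114 = -164 - 114 = -278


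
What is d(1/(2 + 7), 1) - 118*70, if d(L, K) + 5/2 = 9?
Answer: -16507/2 ≈ -8253.5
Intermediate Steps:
d(L, K) = 13/2 (d(L, K) = -5/2 + 9 = 13/2)
d(1/(2 + 7), 1) - 118*70 = 13/2 - 118*70 = 13/2 - 8260 = -16507/2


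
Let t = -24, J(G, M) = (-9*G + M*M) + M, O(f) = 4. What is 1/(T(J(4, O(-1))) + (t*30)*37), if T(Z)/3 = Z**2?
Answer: -1/25872 ≈ -3.8652e-5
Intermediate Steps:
J(G, M) = M + M**2 - 9*G (J(G, M) = (-9*G + M**2) + M = (M**2 - 9*G) + M = M + M**2 - 9*G)
T(Z) = 3*Z**2
1/(T(J(4, O(-1))) + (t*30)*37) = 1/(3*(4 + 4**2 - 9*4)**2 - 24*30*37) = 1/(3*(4 + 16 - 36)**2 - 720*37) = 1/(3*(-16)**2 - 26640) = 1/(3*256 - 26640) = 1/(768 - 26640) = 1/(-25872) = -1/25872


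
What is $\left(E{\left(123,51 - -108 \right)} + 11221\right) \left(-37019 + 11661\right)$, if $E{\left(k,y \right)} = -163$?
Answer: $-280408764$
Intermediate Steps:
$\left(E{\left(123,51 - -108 \right)} + 11221\right) \left(-37019 + 11661\right) = \left(-163 + 11221\right) \left(-37019 + 11661\right) = 11058 \left(-25358\right) = -280408764$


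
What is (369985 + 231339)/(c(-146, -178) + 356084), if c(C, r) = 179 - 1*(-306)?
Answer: 16252/9637 ≈ 1.6864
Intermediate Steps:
c(C, r) = 485 (c(C, r) = 179 + 306 = 485)
(369985 + 231339)/(c(-146, -178) + 356084) = (369985 + 231339)/(485 + 356084) = 601324/356569 = 601324*(1/356569) = 16252/9637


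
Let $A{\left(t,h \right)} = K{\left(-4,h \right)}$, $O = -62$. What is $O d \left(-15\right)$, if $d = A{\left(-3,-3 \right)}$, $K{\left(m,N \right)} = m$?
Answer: $-3720$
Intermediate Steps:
$A{\left(t,h \right)} = -4$
$d = -4$
$O d \left(-15\right) = \left(-62\right) \left(-4\right) \left(-15\right) = 248 \left(-15\right) = -3720$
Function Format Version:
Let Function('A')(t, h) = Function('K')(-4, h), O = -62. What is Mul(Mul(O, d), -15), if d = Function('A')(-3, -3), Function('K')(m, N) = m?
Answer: -3720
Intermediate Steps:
Function('A')(t, h) = -4
d = -4
Mul(Mul(O, d), -15) = Mul(Mul(-62, -4), -15) = Mul(248, -15) = -3720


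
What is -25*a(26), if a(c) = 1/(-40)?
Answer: 5/8 ≈ 0.62500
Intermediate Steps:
a(c) = -1/40
-25*a(26) = -25*(-1/40) = 5/8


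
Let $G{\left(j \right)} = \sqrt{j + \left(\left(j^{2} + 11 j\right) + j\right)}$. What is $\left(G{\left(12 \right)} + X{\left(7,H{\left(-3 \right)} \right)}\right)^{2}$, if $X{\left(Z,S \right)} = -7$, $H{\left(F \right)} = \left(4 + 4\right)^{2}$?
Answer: $349 - 140 \sqrt{3} \approx 106.51$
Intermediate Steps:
$H{\left(F \right)} = 64$ ($H{\left(F \right)} = 8^{2} = 64$)
$G{\left(j \right)} = \sqrt{j^{2} + 13 j}$ ($G{\left(j \right)} = \sqrt{j + \left(j^{2} + 12 j\right)} = \sqrt{j^{2} + 13 j}$)
$\left(G{\left(12 \right)} + X{\left(7,H{\left(-3 \right)} \right)}\right)^{2} = \left(\sqrt{12 \left(13 + 12\right)} - 7\right)^{2} = \left(\sqrt{12 \cdot 25} - 7\right)^{2} = \left(\sqrt{300} - 7\right)^{2} = \left(10 \sqrt{3} - 7\right)^{2} = \left(-7 + 10 \sqrt{3}\right)^{2}$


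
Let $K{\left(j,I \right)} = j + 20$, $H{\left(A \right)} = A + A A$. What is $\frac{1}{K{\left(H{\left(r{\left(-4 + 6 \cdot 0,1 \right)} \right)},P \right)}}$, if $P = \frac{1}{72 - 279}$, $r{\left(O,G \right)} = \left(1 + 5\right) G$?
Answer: $\frac{1}{62} \approx 0.016129$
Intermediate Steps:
$r{\left(O,G \right)} = 6 G$
$P = - \frac{1}{207}$ ($P = \frac{1}{-207} = - \frac{1}{207} \approx -0.0048309$)
$H{\left(A \right)} = A + A^{2}$
$K{\left(j,I \right)} = 20 + j$
$\frac{1}{K{\left(H{\left(r{\left(-4 + 6 \cdot 0,1 \right)} \right)},P \right)}} = \frac{1}{20 + 6 \cdot 1 \left(1 + 6 \cdot 1\right)} = \frac{1}{20 + 6 \left(1 + 6\right)} = \frac{1}{20 + 6 \cdot 7} = \frac{1}{20 + 42} = \frac{1}{62}$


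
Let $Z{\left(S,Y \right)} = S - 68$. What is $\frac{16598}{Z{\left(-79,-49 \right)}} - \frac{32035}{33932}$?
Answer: $- \frac{567912481}{4988004} \approx -113.86$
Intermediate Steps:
$Z{\left(S,Y \right)} = -68 + S$
$\frac{16598}{Z{\left(-79,-49 \right)}} - \frac{32035}{33932} = \frac{16598}{-68 - 79} - \frac{32035}{33932} = \frac{16598}{-147} - \frac{32035}{33932} = 16598 \left(- \frac{1}{147}\right) - \frac{32035}{33932} = - \frac{16598}{147} - \frac{32035}{33932} = - \frac{567912481}{4988004}$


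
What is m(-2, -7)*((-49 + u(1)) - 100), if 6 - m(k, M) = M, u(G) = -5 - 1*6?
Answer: -2080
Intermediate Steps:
u(G) = -11 (u(G) = -5 - 6 = -11)
m(k, M) = 6 - M
m(-2, -7)*((-49 + u(1)) - 100) = (6 - 1*(-7))*((-49 - 11) - 100) = (6 + 7)*(-60 - 100) = 13*(-160) = -2080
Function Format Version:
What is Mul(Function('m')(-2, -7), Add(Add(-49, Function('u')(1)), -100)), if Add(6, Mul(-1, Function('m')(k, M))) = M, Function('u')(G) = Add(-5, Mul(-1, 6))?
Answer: -2080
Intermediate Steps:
Function('u')(G) = -11 (Function('u')(G) = Add(-5, -6) = -11)
Function('m')(k, M) = Add(6, Mul(-1, M))
Mul(Function('m')(-2, -7), Add(Add(-49, Function('u')(1)), -100)) = Mul(Add(6, Mul(-1, -7)), Add(Add(-49, -11), -100)) = Mul(Add(6, 7), Add(-60, -100)) = Mul(13, -160) = -2080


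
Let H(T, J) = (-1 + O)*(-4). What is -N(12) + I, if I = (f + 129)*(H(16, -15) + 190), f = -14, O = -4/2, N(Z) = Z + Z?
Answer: 23206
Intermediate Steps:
N(Z) = 2*Z
O = -2 (O = -4*½ = -2)
H(T, J) = 12 (H(T, J) = (-1 - 2)*(-4) = -3*(-4) = 12)
I = 23230 (I = (-14 + 129)*(12 + 190) = 115*202 = 23230)
-N(12) + I = -2*12 + 23230 = -1*24 + 23230 = -24 + 23230 = 23206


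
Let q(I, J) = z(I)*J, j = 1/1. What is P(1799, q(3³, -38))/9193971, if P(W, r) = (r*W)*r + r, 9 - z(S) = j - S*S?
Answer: 1411020500758/9193971 ≈ 1.5347e+5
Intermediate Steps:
j = 1
z(S) = 8 + S² (z(S) = 9 - (1 - S*S) = 9 - (1 - S²) = 9 + (-1 + S²) = 8 + S²)
q(I, J) = J*(8 + I²) (q(I, J) = (8 + I²)*J = J*(8 + I²))
P(W, r) = r + W*r² (P(W, r) = (W*r)*r + r = W*r² + r = r + W*r²)
P(1799, q(3³, -38))/9193971 = ((-38*(8 + (3³)²))*(1 + 1799*(-38*(8 + (3³)²))))/9193971 = ((-38*(8 + 27²))*(1 + 1799*(-38*(8 + 27²))))*(1/9193971) = ((-38*(8 + 729))*(1 + 1799*(-38*(8 + 729))))*(1/9193971) = ((-38*737)*(1 + 1799*(-38*737)))*(1/9193971) = -28006*(1 + 1799*(-28006))*(1/9193971) = -28006*(1 - 50382794)*(1/9193971) = -28006*(-50382793)*(1/9193971) = 1411020500758*(1/9193971) = 1411020500758/9193971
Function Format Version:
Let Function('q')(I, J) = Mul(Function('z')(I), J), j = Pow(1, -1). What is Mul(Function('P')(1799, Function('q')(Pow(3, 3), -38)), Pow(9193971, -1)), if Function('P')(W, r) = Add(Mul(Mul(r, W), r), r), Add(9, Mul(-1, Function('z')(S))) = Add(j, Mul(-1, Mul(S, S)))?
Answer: Rational(1411020500758, 9193971) ≈ 1.5347e+5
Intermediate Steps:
j = 1
Function('z')(S) = Add(8, Pow(S, 2)) (Function('z')(S) = Add(9, Mul(-1, Add(1, Mul(-1, Mul(S, S))))) = Add(9, Mul(-1, Add(1, Mul(-1, Pow(S, 2))))) = Add(9, Add(-1, Pow(S, 2))) = Add(8, Pow(S, 2)))
Function('q')(I, J) = Mul(J, Add(8, Pow(I, 2))) (Function('q')(I, J) = Mul(Add(8, Pow(I, 2)), J) = Mul(J, Add(8, Pow(I, 2))))
Function('P')(W, r) = Add(r, Mul(W, Pow(r, 2))) (Function('P')(W, r) = Add(Mul(Mul(W, r), r), r) = Add(Mul(W, Pow(r, 2)), r) = Add(r, Mul(W, Pow(r, 2))))
Mul(Function('P')(1799, Function('q')(Pow(3, 3), -38)), Pow(9193971, -1)) = Mul(Mul(Mul(-38, Add(8, Pow(Pow(3, 3), 2))), Add(1, Mul(1799, Mul(-38, Add(8, Pow(Pow(3, 3), 2)))))), Pow(9193971, -1)) = Mul(Mul(Mul(-38, Add(8, Pow(27, 2))), Add(1, Mul(1799, Mul(-38, Add(8, Pow(27, 2)))))), Rational(1, 9193971)) = Mul(Mul(Mul(-38, Add(8, 729)), Add(1, Mul(1799, Mul(-38, Add(8, 729))))), Rational(1, 9193971)) = Mul(Mul(Mul(-38, 737), Add(1, Mul(1799, Mul(-38, 737)))), Rational(1, 9193971)) = Mul(Mul(-28006, Add(1, Mul(1799, -28006))), Rational(1, 9193971)) = Mul(Mul(-28006, Add(1, -50382794)), Rational(1, 9193971)) = Mul(Mul(-28006, -50382793), Rational(1, 9193971)) = Mul(1411020500758, Rational(1, 9193971)) = Rational(1411020500758, 9193971)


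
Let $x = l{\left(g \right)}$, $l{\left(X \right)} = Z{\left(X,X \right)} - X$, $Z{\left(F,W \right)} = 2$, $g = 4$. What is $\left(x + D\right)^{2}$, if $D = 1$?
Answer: $1$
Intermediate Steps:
$l{\left(X \right)} = 2 - X$
$x = -2$ ($x = 2 - 4 = -2$)
$\left(x + D\right)^{2} = \left(-2 + 1\right)^{2} = \left(-1\right)^{2} = 1$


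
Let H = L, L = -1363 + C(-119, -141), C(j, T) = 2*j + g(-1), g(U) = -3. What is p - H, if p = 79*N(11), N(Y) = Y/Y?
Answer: 1683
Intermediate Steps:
N(Y) = 1
C(j, T) = -3 + 2*j (C(j, T) = 2*j - 3 = -3 + 2*j)
L = -1604 (L = -1363 + (-3 + 2*(-119)) = -1363 + (-3 - 238) = -1363 - 241 = -1604)
p = 79 (p = 79*1 = 79)
H = -1604
p - H = 79 - 1*(-1604) = 79 + 1604 = 1683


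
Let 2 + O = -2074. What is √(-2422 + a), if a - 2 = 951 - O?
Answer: √607 ≈ 24.637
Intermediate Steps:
O = -2076 (O = -2 - 2074 = -2076)
a = 3029 (a = 2 + (951 - 1*(-2076)) = 2 + (951 + 2076) = 2 + 3027 = 3029)
√(-2422 + a) = √(-2422 + 3029) = √607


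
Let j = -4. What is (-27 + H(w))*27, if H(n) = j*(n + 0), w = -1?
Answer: -621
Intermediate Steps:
H(n) = -4*n (H(n) = -4*(n + 0) = -4*n)
(-27 + H(w))*27 = (-27 - 4*(-1))*27 = (-27 + 4)*27 = -23*27 = -621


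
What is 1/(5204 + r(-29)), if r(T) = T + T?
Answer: 1/5146 ≈ 0.00019433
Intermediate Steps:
r(T) = 2*T
1/(5204 + r(-29)) = 1/(5204 + 2*(-29)) = 1/(5204 - 58) = 1/5146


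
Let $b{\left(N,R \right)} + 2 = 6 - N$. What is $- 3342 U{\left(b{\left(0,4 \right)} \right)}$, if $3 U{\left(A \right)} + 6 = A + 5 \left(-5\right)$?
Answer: $30078$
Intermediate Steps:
$b{\left(N,R \right)} = 4 - N$ ($b{\left(N,R \right)} = -2 - \left(-6 + N\right) = 4 - N$)
$U{\left(A \right)} = - \frac{31}{3} + \frac{A}{3}$ ($U{\left(A \right)} = -2 + \frac{A + 5 \left(-5\right)}{3} = -2 + \frac{A - 25}{3} = -2 + \frac{-25 + A}{3} = -2 + \left(- \frac{25}{3} + \frac{A}{3}\right) = - \frac{31}{3} + \frac{A}{3}$)
$- 3342 U{\left(b{\left(0,4 \right)} \right)} = - 3342 \left(- \frac{31}{3} + \frac{4 - 0}{3}\right) = - 3342 \left(- \frac{31}{3} + \frac{4 + 0}{3}\right) = - 3342 \left(- \frac{31}{3} + \frac{1}{3} \cdot 4\right) = - 3342 \left(- \frac{31}{3} + \frac{4}{3}\right) = \left(-3342\right) \left(-9\right) = 30078$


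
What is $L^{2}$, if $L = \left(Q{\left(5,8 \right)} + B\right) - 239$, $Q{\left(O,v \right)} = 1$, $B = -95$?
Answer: $110889$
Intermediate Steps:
$L = -333$ ($L = \left(1 - 95\right) - 239 = -94 - 239 = -333$)
$L^{2} = \left(-333\right)^{2} = 110889$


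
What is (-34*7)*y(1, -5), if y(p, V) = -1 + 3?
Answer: -476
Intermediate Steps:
y(p, V) = 2
(-34*7)*y(1, -5) = -34*7*2 = -238*2 = -476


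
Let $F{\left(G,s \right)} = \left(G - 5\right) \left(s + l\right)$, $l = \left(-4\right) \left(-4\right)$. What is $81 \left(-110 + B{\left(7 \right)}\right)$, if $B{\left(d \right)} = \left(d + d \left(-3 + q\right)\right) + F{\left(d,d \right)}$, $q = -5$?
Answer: $-9153$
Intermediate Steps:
$l = 16$
$F{\left(G,s \right)} = \left(-5 + G\right) \left(16 + s\right)$ ($F{\left(G,s \right)} = \left(G - 5\right) \left(s + 16\right) = \left(-5 + G\right) \left(16 + s\right)$)
$B{\left(d \right)} = -80 + d^{2} + 4 d$ ($B{\left(d \right)} = \left(d + d \left(-3 - 5\right)\right) + \left(-80 - 5 d + 16 d + d d\right) = \left(d + d \left(-8\right)\right) + \left(-80 - 5 d + 16 d + d^{2}\right) = \left(d - 8 d\right) + \left(-80 + d^{2} + 11 d\right) = - 7 d + \left(-80 + d^{2} + 11 d\right) = -80 + d^{2} + 4 d$)
$81 \left(-110 + B{\left(7 \right)}\right) = 81 \left(-110 + \left(-80 + 7^{2} + 4 \cdot 7\right)\right) = 81 \left(-110 + \left(-80 + 49 + 28\right)\right) = 81 \left(-110 - 3\right) = 81 \left(-113\right) = -9153$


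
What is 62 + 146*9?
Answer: 1376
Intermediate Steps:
62 + 146*9 = 62 + 1314 = 1376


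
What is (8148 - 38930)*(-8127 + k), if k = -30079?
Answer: 1176057092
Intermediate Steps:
(8148 - 38930)*(-8127 + k) = (8148 - 38930)*(-8127 - 30079) = -30782*(-38206) = 1176057092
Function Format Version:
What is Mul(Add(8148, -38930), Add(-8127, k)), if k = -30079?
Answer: 1176057092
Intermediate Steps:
Mul(Add(8148, -38930), Add(-8127, k)) = Mul(Add(8148, -38930), Add(-8127, -30079)) = Mul(-30782, -38206) = 1176057092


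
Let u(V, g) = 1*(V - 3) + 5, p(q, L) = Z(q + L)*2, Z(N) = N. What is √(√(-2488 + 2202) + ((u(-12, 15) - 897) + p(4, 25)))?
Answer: √(-849 + I*√286) ≈ 0.2902 + 29.139*I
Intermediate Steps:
p(q, L) = 2*L + 2*q (p(q, L) = (q + L)*2 = (L + q)*2 = 2*L + 2*q)
u(V, g) = 2 + V (u(V, g) = 1*(-3 + V) + 5 = (-3 + V) + 5 = 2 + V)
√(√(-2488 + 2202) + ((u(-12, 15) - 897) + p(4, 25))) = √(√(-2488 + 2202) + (((2 - 12) - 897) + (2*25 + 2*4))) = √(√(-286) + ((-10 - 897) + (50 + 8))) = √(I*√286 + (-907 + 58)) = √(I*√286 - 849) = √(-849 + I*√286)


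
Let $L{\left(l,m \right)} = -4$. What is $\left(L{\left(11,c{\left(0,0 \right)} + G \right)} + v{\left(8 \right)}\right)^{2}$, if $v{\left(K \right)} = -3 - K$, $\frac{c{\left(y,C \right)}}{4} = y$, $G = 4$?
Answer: $225$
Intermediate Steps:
$c{\left(y,C \right)} = 4 y$
$\left(L{\left(11,c{\left(0,0 \right)} + G \right)} + v{\left(8 \right)}\right)^{2} = \left(-4 - 11\right)^{2} = \left(-15\right)^{2} = 225$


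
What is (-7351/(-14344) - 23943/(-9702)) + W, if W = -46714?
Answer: -98493361343/2108568 ≈ -46711.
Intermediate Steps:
(-7351/(-14344) - 23943/(-9702)) + W = (-7351/(-14344) - 23943/(-9702)) - 46714 = (-7351*(-1/14344) - 23943*(-1/9702)) - 46714 = (7351/14344 + 7981/3234) - 46714 = 6284209/2108568 - 46714 = -98493361343/2108568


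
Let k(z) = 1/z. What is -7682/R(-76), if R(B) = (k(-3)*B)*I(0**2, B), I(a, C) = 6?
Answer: -3841/76 ≈ -50.539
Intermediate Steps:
R(B) = -2*B (R(B) = (B/(-3))*6 = -B/3*6 = -2*B)
-7682/R(-76) = -7682/((-2*(-76))) = -7682/152 = -7682*1/152 = -3841/76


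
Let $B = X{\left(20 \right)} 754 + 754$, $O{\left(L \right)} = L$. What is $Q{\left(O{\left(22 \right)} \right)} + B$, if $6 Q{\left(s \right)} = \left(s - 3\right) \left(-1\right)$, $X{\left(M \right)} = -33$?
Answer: $- \frac{144787}{6} \approx -24131.0$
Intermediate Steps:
$Q{\left(s \right)} = \frac{1}{2} - \frac{s}{6}$ ($Q{\left(s \right)} = \frac{\left(s - 3\right) \left(-1\right)}{6} = \frac{\left(-3 + s\right) \left(-1\right)}{6} = \frac{3 - s}{6} = \frac{1}{2} - \frac{s}{6}$)
$B = -24128$ ($B = \left(-33\right) 754 + 754 = -24882 + 754 = -24128$)
$Q{\left(O{\left(22 \right)} \right)} + B = \left(\frac{1}{2} - \frac{11}{3}\right) - 24128 = - \frac{19}{6} - 24128 = - \frac{144787}{6}$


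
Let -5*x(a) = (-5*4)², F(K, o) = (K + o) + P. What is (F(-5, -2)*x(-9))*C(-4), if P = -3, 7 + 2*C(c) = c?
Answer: -4400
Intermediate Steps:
C(c) = -7/2 + c/2
F(K, o) = -3 + K + o (F(K, o) = (K + o) - 3 = -3 + K + o)
x(a) = -80 (x(a) = -(-5*4)²/5 = -⅕*(-20)² = -⅕*400 = -80)
(F(-5, -2)*x(-9))*C(-4) = ((-3 - 5 - 2)*(-80))*(-7/2 + (½)*(-4)) = (-10*(-80))*(-7/2 - 2) = 800*(-11/2) = -4400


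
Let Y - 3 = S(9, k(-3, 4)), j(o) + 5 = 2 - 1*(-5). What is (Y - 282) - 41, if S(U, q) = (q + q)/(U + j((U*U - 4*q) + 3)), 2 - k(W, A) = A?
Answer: -3524/11 ≈ -320.36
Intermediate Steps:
j(o) = 2 (j(o) = -5 + (2 - 1*(-5)) = -5 + (2 + 5) = -5 + 7 = 2)
k(W, A) = 2 - A
S(U, q) = 2*q/(2 + U) (S(U, q) = (q + q)/(U + 2) = (2*q)/(2 + U) = 2*q/(2 + U))
Y = 29/11 (Y = 3 + 2*(2 - 1*4)/(2 + 9) = 3 + 2*(2 - 4)/11 = 3 + 2*(-2)*(1/11) = 3 - 4/11 = 29/11 ≈ 2.6364)
(Y - 282) - 41 = (29/11 - 282) - 41 = -3073/11 - 41 = -3524/11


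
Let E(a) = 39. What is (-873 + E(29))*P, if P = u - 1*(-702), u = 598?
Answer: -1084200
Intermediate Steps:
P = 1300 (P = 598 - 1*(-702) = 598 + 702 = 1300)
(-873 + E(29))*P = (-873 + 39)*1300 = -834*1300 = -1084200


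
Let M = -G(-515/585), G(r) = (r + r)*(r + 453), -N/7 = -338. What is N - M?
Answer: 21491186/13689 ≈ 1570.0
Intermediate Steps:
N = 2366 (N = -7*(-338) = 2366)
G(r) = 2*r*(453 + r) (G(r) = (2*r)*(453 + r) = 2*r*(453 + r))
M = 10896988/13689 (M = -2*(-515/585)*(453 - 515/585) = -2*(-515*1/585)*(453 - 515*1/585) = -2*(-103)*(453 - 103/117)/117 = -2*(-103)*52898/(117*117) = -1*(-10896988/13689) = 10896988/13689 ≈ 796.04)
N - M = 2366 - 1*10896988/13689 = 2366 - 10896988/13689 = 21491186/13689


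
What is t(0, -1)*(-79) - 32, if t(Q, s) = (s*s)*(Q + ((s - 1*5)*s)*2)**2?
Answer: -11408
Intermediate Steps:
t(Q, s) = s**2*(Q + 2*s*(-5 + s))**2 (t(Q, s) = s**2*(Q + ((s - 5)*s)*2)**2 = s**2*(Q + ((-5 + s)*s)*2)**2 = s**2*(Q + (s*(-5 + s))*2)**2 = s**2*(Q + 2*s*(-5 + s))**2)
t(0, -1)*(-79) - 32 = ((-1)**2*(0 - 10*(-1) + 2*(-1)**2)**2)*(-79) - 32 = (1*(0 + 10 + 2*1)**2)*(-79) - 32 = (1*(0 + 10 + 2)**2)*(-79) - 32 = (1*12**2)*(-79) - 32 = (1*144)*(-79) - 32 = 144*(-79) - 32 = -11376 - 32 = -11408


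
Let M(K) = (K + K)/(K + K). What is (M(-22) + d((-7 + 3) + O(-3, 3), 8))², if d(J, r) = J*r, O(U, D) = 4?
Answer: 1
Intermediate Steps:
M(K) = 1 (M(K) = (2*K)/((2*K)) = (2*K)*(1/(2*K)) = 1)
(M(-22) + d((-7 + 3) + O(-3, 3), 8))² = (1 + ((-7 + 3) + 4)*8)² = (1 + (-4 + 4)*8)² = (1 + 0*8)² = (1 + 0)² = 1² = 1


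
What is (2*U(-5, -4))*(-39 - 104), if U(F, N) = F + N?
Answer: 2574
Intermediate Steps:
(2*U(-5, -4))*(-39 - 104) = (2*(-5 - 4))*(-39 - 104) = (2*(-9))*(-143) = -18*(-143) = 2574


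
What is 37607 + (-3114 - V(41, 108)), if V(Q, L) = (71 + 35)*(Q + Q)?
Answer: 25801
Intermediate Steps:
V(Q, L) = 212*Q (V(Q, L) = 106*(2*Q) = 212*Q)
37607 + (-3114 - V(41, 108)) = 37607 + (-3114 - 212*41) = 37607 + (-3114 - 1*8692) = 37607 + (-3114 - 8692) = 37607 - 11806 = 25801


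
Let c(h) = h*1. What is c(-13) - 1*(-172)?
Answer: 159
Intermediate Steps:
c(h) = h
c(-13) - 1*(-172) = -13 - 1*(-172) = -13 + 172 = 159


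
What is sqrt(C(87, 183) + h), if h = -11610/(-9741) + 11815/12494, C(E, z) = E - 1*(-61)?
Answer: sqrt(247090943627503482)/40568018 ≈ 12.253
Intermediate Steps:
C(E, z) = 61 + E (C(E, z) = E + 61 = 61 + E)
h = 86715085/40568018 (h = -11610*(-1/9741) + 11815*(1/12494) = 3870/3247 + 11815/12494 = 86715085/40568018 ≈ 2.1375)
sqrt(C(87, 183) + h) = sqrt((61 + 87) + 86715085/40568018) = sqrt(148 + 86715085/40568018) = sqrt(6090781749/40568018) = sqrt(247090943627503482)/40568018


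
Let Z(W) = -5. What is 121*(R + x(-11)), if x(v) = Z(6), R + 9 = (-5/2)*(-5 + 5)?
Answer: -1694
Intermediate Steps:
R = -9 (R = -9 + (-5/2)*(-5 + 5) = -9 - 5*1/2*0 = -9 - 5/2*0 = -9 + 0 = -9)
x(v) = -5
121*(R + x(-11)) = 121*(-9 - 5) = 121*(-14) = -1694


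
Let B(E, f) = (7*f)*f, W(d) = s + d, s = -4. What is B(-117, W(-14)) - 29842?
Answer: -27574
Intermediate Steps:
W(d) = -4 + d
B(E, f) = 7*f²
B(-117, W(-14)) - 29842 = 7*(-4 - 14)² - 29842 = 7*(-18)² - 29842 = 7*324 - 29842 = 2268 - 29842 = -27574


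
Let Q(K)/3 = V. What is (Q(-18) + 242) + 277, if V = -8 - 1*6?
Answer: 477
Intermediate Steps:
V = -14 (V = -8 - 6 = -14)
Q(K) = -42 (Q(K) = 3*(-14) = -42)
(Q(-18) + 242) + 277 = (-42 + 242) + 277 = 200 + 277 = 477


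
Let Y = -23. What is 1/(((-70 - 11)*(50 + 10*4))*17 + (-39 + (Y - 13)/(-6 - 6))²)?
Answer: -1/122634 ≈ -8.1543e-6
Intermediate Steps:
1/(((-70 - 11)*(50 + 10*4))*17 + (-39 + (Y - 13)/(-6 - 6))²) = 1/(((-70 - 11)*(50 + 10*4))*17 + (-39 + (-23 - 13)/(-6 - 6))²) = 1/(-81*(50 + 40)*17 + (-39 - 36/(-12))²) = 1/(-81*90*17 + (-39 - 36*(-1/12))²) = 1/(-7290*17 + (-39 + 3)²) = 1/(-123930 + (-36)²) = 1/(-123930 + 1296) = 1/(-122634) = -1/122634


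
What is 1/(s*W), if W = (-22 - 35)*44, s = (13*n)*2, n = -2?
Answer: 1/130416 ≈ 7.6678e-6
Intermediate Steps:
s = -52 (s = (13*(-2))*2 = -26*2 = -52)
W = -2508 (W = -57*44 = -2508)
1/(s*W) = 1/(-52*(-2508)) = -1/52*(-1/2508) = 1/130416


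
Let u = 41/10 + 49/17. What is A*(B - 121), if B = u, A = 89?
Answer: -1725087/170 ≈ -10148.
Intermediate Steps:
u = 1187/170 (u = 41*(1/10) + 49*(1/17) = 41/10 + 49/17 = 1187/170 ≈ 6.9824)
B = 1187/170 ≈ 6.9824
A*(B - 121) = 89*(1187/170 - 121) = 89*(-19383/170) = -1725087/170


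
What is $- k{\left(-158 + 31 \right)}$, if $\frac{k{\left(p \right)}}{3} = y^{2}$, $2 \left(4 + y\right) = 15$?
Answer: $- \frac{147}{4} \approx -36.75$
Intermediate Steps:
$y = \frac{7}{2}$ ($y = -4 + \frac{1}{2} \cdot 15 = -4 + \frac{15}{2} = \frac{7}{2} \approx 3.5$)
$k{\left(p \right)} = \frac{147}{4}$ ($k{\left(p \right)} = 3 \left(\frac{7}{2}\right)^{2} = 3 \cdot \frac{49}{4} = \frac{147}{4}$)
$- k{\left(-158 + 31 \right)} = \left(-1\right) \frac{147}{4} = - \frac{147}{4}$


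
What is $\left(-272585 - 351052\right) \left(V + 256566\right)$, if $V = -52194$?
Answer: $-127453940964$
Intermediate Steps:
$\left(-272585 - 351052\right) \left(V + 256566\right) = \left(-272585 - 351052\right) \left(-52194 + 256566\right) = \left(-623637\right) 204372 = -127453940964$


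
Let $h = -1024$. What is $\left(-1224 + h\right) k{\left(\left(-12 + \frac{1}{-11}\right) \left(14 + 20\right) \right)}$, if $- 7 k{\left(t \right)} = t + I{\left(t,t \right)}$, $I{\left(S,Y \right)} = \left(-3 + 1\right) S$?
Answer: $\frac{1452208}{11} \approx 1.3202 \cdot 10^{5}$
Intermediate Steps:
$I{\left(S,Y \right)} = - 2 S$
$k{\left(t \right)} = \frac{t}{7}$ ($k{\left(t \right)} = - \frac{t - 2 t}{7} = - \frac{\left(-1\right) t}{7} = \frac{t}{7}$)
$\left(-1224 + h\right) k{\left(\left(-12 + \frac{1}{-11}\right) \left(14 + 20\right) \right)} = \left(-1224 - 1024\right) \frac{\left(-12 + \frac{1}{-11}\right) \left(14 + 20\right)}{7} = - 2248 \frac{\left(-12 - \frac{1}{11}\right) 34}{7} = - 2248 \frac{\left(- \frac{133}{11}\right) 34}{7} = - 2248 \cdot \frac{1}{7} \left(- \frac{4522}{11}\right) = \left(-2248\right) \left(- \frac{646}{11}\right) = \frac{1452208}{11}$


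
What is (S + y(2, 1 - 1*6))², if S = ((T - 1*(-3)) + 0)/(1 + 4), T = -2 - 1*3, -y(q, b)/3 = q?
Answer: 1024/25 ≈ 40.960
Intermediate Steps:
y(q, b) = -3*q
T = -5 (T = -2 - 3 = -5)
S = -⅖ (S = ((-5 - 1*(-3)) + 0)/(1 + 4) = ((-5 + 3) + 0)/5 = (-2 + 0)*(⅕) = -2*⅕ = -⅖ ≈ -0.40000)
(S + y(2, 1 - 1*6))² = (-⅖ - 3*2)² = (-⅖ - 6)² = (-32/5)² = 1024/25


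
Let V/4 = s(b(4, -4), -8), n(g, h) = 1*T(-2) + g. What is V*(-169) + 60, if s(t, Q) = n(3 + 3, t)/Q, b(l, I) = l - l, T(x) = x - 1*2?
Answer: 229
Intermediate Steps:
T(x) = -2 + x (T(x) = x - 2 = -2 + x)
b(l, I) = 0
n(g, h) = -4 + g (n(g, h) = 1*(-2 - 2) + g = 1*(-4) + g = -4 + g)
s(t, Q) = 2/Q (s(t, Q) = (-4 + (3 + 3))/Q = (-4 + 6)/Q = 2/Q)
V = -1 (V = 4*(2/(-8)) = 4*(2*(-⅛)) = 4*(-¼) = -1)
V*(-169) + 60 = -1*(-169) + 60 = 169 + 60 = 229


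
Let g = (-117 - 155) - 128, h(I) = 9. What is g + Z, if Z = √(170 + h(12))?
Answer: -400 + √179 ≈ -386.62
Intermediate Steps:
Z = √179 (Z = √(170 + 9) = √179 ≈ 13.379)
g = -400 (g = -272 - 128 = -400)
g + Z = -400 + √179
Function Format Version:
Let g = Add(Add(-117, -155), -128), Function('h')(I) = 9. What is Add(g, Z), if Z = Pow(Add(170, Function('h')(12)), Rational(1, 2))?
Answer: Add(-400, Pow(179, Rational(1, 2))) ≈ -386.62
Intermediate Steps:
Z = Pow(179, Rational(1, 2)) (Z = Pow(Add(170, 9), Rational(1, 2)) = Pow(179, Rational(1, 2)) ≈ 13.379)
g = -400 (g = Add(-272, -128) = -400)
Add(g, Z) = Add(-400, Pow(179, Rational(1, 2)))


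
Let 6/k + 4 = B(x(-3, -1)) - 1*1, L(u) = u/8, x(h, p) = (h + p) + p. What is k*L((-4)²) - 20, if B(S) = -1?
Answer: -22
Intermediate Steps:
x(h, p) = h + 2*p
L(u) = u/8 (L(u) = u*(⅛) = u/8)
k = -1 (k = 6/(-4 + (-1 - 1*1)) = 6/(-4 + (-1 - 1)) = 6/(-4 - 2) = 6/(-6) = 6*(-⅙) = -1)
k*L((-4)²) - 20 = -(-4)²/8 - 20 = -16/8 - 20 = -1*2 - 20 = -2 - 20 = -22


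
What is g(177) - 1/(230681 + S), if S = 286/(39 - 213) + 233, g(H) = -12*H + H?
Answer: -39114013212/20089375 ≈ -1947.0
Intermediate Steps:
g(H) = -11*H
S = 20128/87 (S = 286/(-174) + 233 = 286*(-1/174) + 233 = -143/87 + 233 = 20128/87 ≈ 231.36)
g(177) - 1/(230681 + S) = -11*177 - 1/(230681 + 20128/87) = -1947 - 1/20089375/87 = -1947 - 1*87/20089375 = -1947 - 87/20089375 = -39114013212/20089375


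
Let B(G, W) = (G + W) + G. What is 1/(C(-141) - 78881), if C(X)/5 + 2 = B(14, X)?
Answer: -1/79456 ≈ -1.2586e-5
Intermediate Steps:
B(G, W) = W + 2*G
C(X) = 130 + 5*X (C(X) = -10 + 5*(X + 2*14) = -10 + 5*(X + 28) = -10 + 5*(28 + X) = -10 + (140 + 5*X) = 130 + 5*X)
1/(C(-141) - 78881) = 1/((130 + 5*(-141)) - 78881) = 1/((130 - 705) - 78881) = 1/(-575 - 78881) = 1/(-79456) = -1/79456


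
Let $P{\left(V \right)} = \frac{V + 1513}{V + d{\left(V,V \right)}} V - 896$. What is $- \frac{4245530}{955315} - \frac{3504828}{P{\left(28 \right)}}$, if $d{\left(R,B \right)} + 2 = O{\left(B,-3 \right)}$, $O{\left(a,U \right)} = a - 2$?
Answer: $\frac{2901542432622}{54835081} \approx 52914.0$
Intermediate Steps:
$O{\left(a,U \right)} = -2 + a$
$d{\left(R,B \right)} = -4 + B$ ($d{\left(R,B \right)} = -2 + \left(-2 + B\right) = -4 + B$)
$P{\left(V \right)} = -896 + \frac{V \left(1513 + V\right)}{-4 + 2 V}$ ($P{\left(V \right)} = \frac{V + 1513}{V + \left(-4 + V\right)} V - 896 = \frac{1513 + V}{-4 + 2 V} V - 896 = \frac{V \left(1513 + V\right)}{-4 + 2 V} - 896 = -896 + \frac{V \left(1513 + V\right)}{-4 + 2 V}$)
$- \frac{4245530}{955315} - \frac{3504828}{P{\left(28 \right)}} = - \frac{4245530}{955315} - \frac{3504828}{\frac{1}{2} \frac{1}{-2 + 28} \left(3584 + 28^{2} - 7812\right)} = \left(-4245530\right) \frac{1}{955315} - \frac{3504828}{\frac{1}{2} \cdot \frac{1}{26} \left(3584 + 784 - 7812\right)} = - \frac{849106}{191063} - \frac{3504828}{\frac{1}{2} \cdot \frac{1}{26} \left(-3444\right)} = - \frac{849106}{191063} - \frac{3504828}{- \frac{861}{13}} = - \frac{849106}{191063} - - \frac{15187588}{287} = - \frac{849106}{191063} + \frac{15187588}{287} = \frac{2901542432622}{54835081}$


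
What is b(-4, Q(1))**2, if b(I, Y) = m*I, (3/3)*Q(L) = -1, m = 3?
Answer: 144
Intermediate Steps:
Q(L) = -1
b(I, Y) = 3*I
b(-4, Q(1))**2 = (3*(-4))**2 = (-12)**2 = 144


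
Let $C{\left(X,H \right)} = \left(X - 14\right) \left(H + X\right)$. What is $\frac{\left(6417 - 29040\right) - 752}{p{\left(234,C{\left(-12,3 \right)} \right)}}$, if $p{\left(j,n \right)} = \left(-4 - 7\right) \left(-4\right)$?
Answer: $- \frac{2125}{4} \approx -531.25$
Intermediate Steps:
$C{\left(X,H \right)} = \left(-14 + X\right) \left(H + X\right)$
$p{\left(j,n \right)} = 44$ ($p{\left(j,n \right)} = \left(-11\right) \left(-4\right) = 44$)
$\frac{\left(6417 - 29040\right) - 752}{p{\left(234,C{\left(-12,3 \right)} \right)}} = \frac{\left(6417 - 29040\right) - 752}{44} = \left(-22623 - 752\right) \frac{1}{44} = \left(-23375\right) \frac{1}{44} = - \frac{2125}{4}$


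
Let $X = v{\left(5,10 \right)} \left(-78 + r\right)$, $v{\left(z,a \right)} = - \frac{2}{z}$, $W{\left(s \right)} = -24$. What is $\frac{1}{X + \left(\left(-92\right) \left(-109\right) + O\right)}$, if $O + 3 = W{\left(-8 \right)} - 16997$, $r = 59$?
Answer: $- \frac{5}{34942} \approx -0.00014309$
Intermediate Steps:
$O = -17024$ ($O = -3 - 17021 = -17024$)
$X = \frac{38}{5}$ ($X = - \frac{2}{5} \left(-78 + 59\right) = \left(-2\right) \frac{1}{5} \left(-19\right) = \left(- \frac{2}{5}\right) \left(-19\right) = \frac{38}{5} \approx 7.6$)
$\frac{1}{X + \left(\left(-92\right) \left(-109\right) + O\right)} = \frac{1}{\frac{38}{5} - 6996} = \frac{1}{- \frac{34942}{5}} = - \frac{5}{34942}$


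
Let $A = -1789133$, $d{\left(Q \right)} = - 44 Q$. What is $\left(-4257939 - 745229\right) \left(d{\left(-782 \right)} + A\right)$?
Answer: $8779183968800$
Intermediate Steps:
$\left(-4257939 - 745229\right) \left(d{\left(-782 \right)} + A\right) = \left(-4257939 - 745229\right) \left(\left(-44\right) \left(-782\right) - 1789133\right) = - 5003168 \left(34408 - 1789133\right) = \left(-5003168\right) \left(-1754725\right) = 8779183968800$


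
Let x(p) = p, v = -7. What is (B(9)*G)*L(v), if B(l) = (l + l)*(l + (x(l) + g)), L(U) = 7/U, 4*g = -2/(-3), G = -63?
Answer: 20601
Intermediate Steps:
g = ⅙ (g = (-2/(-3))/4 = (-2*(-⅓))/4 = (¼)*(⅔) = ⅙ ≈ 0.16667)
B(l) = 2*l*(⅙ + 2*l) (B(l) = (l + l)*(l + (l + ⅙)) = (2*l)*(l + (⅙ + l)) = (2*l)*(⅙ + 2*l) = 2*l*(⅙ + 2*l))
(B(9)*G)*L(v) = (((⅓)*9*(1 + 12*9))*(-63))*(7/(-7)) = (((⅓)*9*(1 + 108))*(-63))*(7*(-⅐)) = (((⅓)*9*109)*(-63))*(-1) = (327*(-63))*(-1) = -20601*(-1) = 20601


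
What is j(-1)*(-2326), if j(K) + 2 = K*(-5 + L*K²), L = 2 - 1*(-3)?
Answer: 4652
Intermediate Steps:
L = 5 (L = 2 + 3 = 5)
j(K) = -2 + K*(-5 + 5*K²)
j(-1)*(-2326) = (-2 - 5*(-1) + 5*(-1)³)*(-2326) = (-2 + 5 + 5*(-1))*(-2326) = (-2 + 5 - 5)*(-2326) = -2*(-2326) = 4652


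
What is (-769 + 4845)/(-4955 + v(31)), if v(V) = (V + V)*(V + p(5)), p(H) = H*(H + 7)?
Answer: 4076/687 ≈ 5.9330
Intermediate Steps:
p(H) = H*(7 + H)
v(V) = 2*V*(60 + V) (v(V) = (V + V)*(V + 5*(7 + 5)) = (2*V)*(V + 5*12) = (2*V)*(V + 60) = (2*V)*(60 + V) = 2*V*(60 + V))
(-769 + 4845)/(-4955 + v(31)) = (-769 + 4845)/(-4955 + 2*31*(60 + 31)) = 4076/(-4955 + 2*31*91) = 4076/(-4955 + 5642) = 4076/687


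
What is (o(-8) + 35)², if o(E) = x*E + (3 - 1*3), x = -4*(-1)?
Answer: 9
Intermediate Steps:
x = 4
o(E) = 4*E (o(E) = 4*E + (3 - 1*3) = 4*E + (3 - 3) = 4*E + 0 = 4*E)
(o(-8) + 35)² = (4*(-8) + 35)² = (-32 + 35)² = 3² = 9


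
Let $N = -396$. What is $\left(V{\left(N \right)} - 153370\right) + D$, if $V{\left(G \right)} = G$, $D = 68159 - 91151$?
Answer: $-176758$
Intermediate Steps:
$D = -22992$ ($D = 68159 - 91151 = -22992$)
$\left(V{\left(N \right)} - 153370\right) + D = \left(-396 - 153370\right) - 22992 = -153766 - 22992 = -176758$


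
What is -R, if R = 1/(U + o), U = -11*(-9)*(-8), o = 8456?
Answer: -1/7664 ≈ -0.00013048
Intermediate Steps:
U = -792 (U = 99*(-8) = -792)
R = 1/7664 (R = 1/(-792 + 8456) = 1/7664 ≈ 0.00013048)
-R = -1*1/7664 = -1/7664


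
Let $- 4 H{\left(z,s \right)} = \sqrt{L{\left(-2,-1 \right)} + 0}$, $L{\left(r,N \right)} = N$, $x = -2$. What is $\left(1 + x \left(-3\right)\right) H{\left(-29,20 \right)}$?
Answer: $- \frac{7 i}{4} \approx - 1.75 i$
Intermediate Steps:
$H{\left(z,s \right)} = - \frac{i}{4}$ ($H{\left(z,s \right)} = - \frac{\sqrt{-1 + 0}}{4} = - \frac{\sqrt{-1}}{4} = - \frac{i}{4}$)
$\left(1 + x \left(-3\right)\right) H{\left(-29,20 \right)} = \left(1 - -6\right) \left(- \frac{i}{4}\right) = \left(1 + 6\right) \left(- \frac{i}{4}\right) = 7 \left(- \frac{i}{4}\right) = - \frac{7 i}{4}$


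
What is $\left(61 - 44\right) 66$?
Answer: $1122$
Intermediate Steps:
$\left(61 - 44\right) 66 = 17 \cdot 66 = 1122$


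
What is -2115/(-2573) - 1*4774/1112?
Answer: -4965811/1430588 ≈ -3.4712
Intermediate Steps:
-2115/(-2573) - 1*4774/1112 = -2115*(-1/2573) - 4774*1/1112 = 2115/2573 - 2387/556 = -4965811/1430588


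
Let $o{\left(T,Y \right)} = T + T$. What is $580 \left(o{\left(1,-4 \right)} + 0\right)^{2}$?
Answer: $2320$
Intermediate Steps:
$o{\left(T,Y \right)} = 2 T$
$580 \left(o{\left(1,-4 \right)} + 0\right)^{2} = 580 \left(2 \cdot 1 + 0\right)^{2} = 580 \left(2 + 0\right)^{2} = 580 \cdot 2^{2} = 580 \cdot 4 = 2320$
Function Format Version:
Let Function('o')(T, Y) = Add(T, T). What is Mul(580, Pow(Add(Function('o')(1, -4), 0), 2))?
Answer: 2320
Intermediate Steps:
Function('o')(T, Y) = Mul(2, T)
Mul(580, Pow(Add(Function('o')(1, -4), 0), 2)) = Mul(580, Pow(Add(Mul(2, 1), 0), 2)) = Mul(580, Pow(Add(2, 0), 2)) = Mul(580, Pow(2, 2)) = Mul(580, 4) = 2320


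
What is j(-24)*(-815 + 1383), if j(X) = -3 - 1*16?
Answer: -10792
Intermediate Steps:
j(X) = -19 (j(X) = -3 - 16 = -19)
j(-24)*(-815 + 1383) = -19*(-815 + 1383) = -19*568 = -10792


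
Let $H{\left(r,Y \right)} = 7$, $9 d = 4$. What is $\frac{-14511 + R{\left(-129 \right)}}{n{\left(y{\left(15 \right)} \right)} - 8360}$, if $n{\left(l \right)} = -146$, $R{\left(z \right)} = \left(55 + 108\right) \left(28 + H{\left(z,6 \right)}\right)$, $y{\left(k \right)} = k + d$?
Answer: $\frac{4403}{4253} \approx 1.0353$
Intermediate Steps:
$d = \frac{4}{9}$ ($d = \frac{1}{9} \cdot 4 = \frac{4}{9} \approx 0.44444$)
$y{\left(k \right)} = \frac{4}{9} + k$ ($y{\left(k \right)} = k + \frac{4}{9} = \frac{4}{9} + k$)
$R{\left(z \right)} = 5705$ ($R{\left(z \right)} = \left(55 + 108\right) \left(28 + 7\right) = 163 \cdot 35 = 5705$)
$\frac{-14511 + R{\left(-129 \right)}}{n{\left(y{\left(15 \right)} \right)} - 8360} = \frac{-14511 + 5705}{-146 - 8360} = - \frac{8806}{-8506} = \left(-8806\right) \left(- \frac{1}{8506}\right) = \frac{4403}{4253}$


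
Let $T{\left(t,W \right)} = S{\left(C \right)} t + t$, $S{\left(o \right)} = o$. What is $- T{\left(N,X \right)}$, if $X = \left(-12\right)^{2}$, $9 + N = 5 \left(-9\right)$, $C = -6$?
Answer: $-270$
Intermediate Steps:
$N = -54$ ($N = -9 + 5 \left(-9\right) = -9 - 45 = -54$)
$X = 144$
$T{\left(t,W \right)} = - 5 t$ ($T{\left(t,W \right)} = - 6 t + t = - 5 t$)
$- T{\left(N,X \right)} = - \left(-5\right) \left(-54\right) = \left(-1\right) 270 = -270$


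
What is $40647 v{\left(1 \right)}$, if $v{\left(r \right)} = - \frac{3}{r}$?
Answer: $-121941$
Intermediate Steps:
$40647 v{\left(1 \right)} = 40647 \left(- \frac{3}{1}\right) = 40647 \left(\left(-3\right) 1\right) = 40647 \left(-3\right) = -121941$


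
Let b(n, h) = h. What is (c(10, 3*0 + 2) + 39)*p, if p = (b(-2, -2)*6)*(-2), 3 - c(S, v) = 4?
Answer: 912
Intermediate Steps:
c(S, v) = -1 (c(S, v) = 3 - 1*4 = 3 - 4 = -1)
p = 24 (p = -2*6*(-2) = -12*(-2) = 24)
(c(10, 3*0 + 2) + 39)*p = (-1 + 39)*24 = 38*24 = 912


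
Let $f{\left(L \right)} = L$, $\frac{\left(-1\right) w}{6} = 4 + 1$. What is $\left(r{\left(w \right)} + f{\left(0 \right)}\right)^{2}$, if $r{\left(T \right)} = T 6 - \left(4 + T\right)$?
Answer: $23716$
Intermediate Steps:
$w = -30$ ($w = - 6 \left(4 + 1\right) = \left(-6\right) 5 = -30$)
$r{\left(T \right)} = -4 + 5 T$ ($r{\left(T \right)} = 6 T - \left(4 + T\right) = -4 + 5 T$)
$\left(r{\left(w \right)} + f{\left(0 \right)}\right)^{2} = \left(\left(-4 + 5 \left(-30\right)\right) + 0\right)^{2} = \left(\left(-4 - 150\right) + 0\right)^{2} = \left(-154 + 0\right)^{2} = \left(-154\right)^{2} = 23716$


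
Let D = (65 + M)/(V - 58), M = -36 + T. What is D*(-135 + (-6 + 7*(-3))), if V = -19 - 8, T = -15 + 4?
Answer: 2916/85 ≈ 34.306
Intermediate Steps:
T = -11
V = -27
M = -47 (M = -36 - 11 = -47)
D = -18/85 (D = (65 - 47)/(-27 - 58) = 18/(-85) = 18*(-1/85) = -18/85 ≈ -0.21176)
D*(-135 + (-6 + 7*(-3))) = -18*(-135 + (-6 + 7*(-3)))/85 = -18*(-135 + (-6 - 21))/85 = -18*(-135 - 27)/85 = -18/85*(-162) = 2916/85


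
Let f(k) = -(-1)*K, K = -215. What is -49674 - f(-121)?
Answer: -49459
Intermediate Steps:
f(k) = -215 (f(k) = -(-1)*(-215) = -1*215 = -215)
-49674 - f(-121) = -49674 - 1*(-215) = -49674 + 215 = -49459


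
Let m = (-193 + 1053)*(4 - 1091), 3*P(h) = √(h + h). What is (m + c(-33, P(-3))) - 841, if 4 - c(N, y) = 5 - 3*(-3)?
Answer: -935671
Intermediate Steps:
P(h) = √2*√h/3 (P(h) = √(h + h)/3 = √(2*h)/3 = (√2*√h)/3 = √2*√h/3)
c(N, y) = -10 (c(N, y) = 4 - (5 - 3*(-3)) = 4 - (5 + 9) = 4 - 1*14 = 4 - 14 = -10)
m = -934820 (m = 860*(-1087) = -934820)
(m + c(-33, P(-3))) - 841 = (-934820 - 10) - 841 = -934830 - 841 = -935671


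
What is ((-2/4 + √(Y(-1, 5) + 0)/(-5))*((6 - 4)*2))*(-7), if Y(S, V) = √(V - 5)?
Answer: 14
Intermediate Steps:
Y(S, V) = √(-5 + V)
((-2/4 + √(Y(-1, 5) + 0)/(-5))*((6 - 4)*2))*(-7) = ((-2/4 + √(√(-5 + 5) + 0)/(-5))*((6 - 4)*2))*(-7) = ((-2*¼ + √(√0 + 0)*(-⅕))*(2*2))*(-7) = ((-½ + √(0 + 0)*(-⅕))*4)*(-7) = ((-½ + √0*(-⅕))*4)*(-7) = ((-½ + 0*(-⅕))*4)*(-7) = ((-½ + 0)*4)*(-7) = -½*4*(-7) = -2*(-7) = 14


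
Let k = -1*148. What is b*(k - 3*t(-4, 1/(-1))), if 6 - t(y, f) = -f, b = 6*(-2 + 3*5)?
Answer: -12714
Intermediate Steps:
k = -148
b = 78 (b = 6*(-2 + 15) = 6*13 = 78)
t(y, f) = 6 + f (t(y, f) = 6 - (-1)*f = 6 + f)
b*(k - 3*t(-4, 1/(-1))) = 78*(-148 - 3*(6 + 1/(-1))) = 78*(-148 - 3*(6 - 1)) = 78*(-148 - 3*5) = 78*(-148 - 15) = 78*(-163) = -12714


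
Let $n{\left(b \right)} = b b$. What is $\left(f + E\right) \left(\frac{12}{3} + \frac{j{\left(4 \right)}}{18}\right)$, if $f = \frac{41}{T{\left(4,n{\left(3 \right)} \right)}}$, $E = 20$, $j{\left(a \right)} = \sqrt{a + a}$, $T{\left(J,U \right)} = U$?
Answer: $\frac{884}{9} + \frac{221 \sqrt{2}}{81} \approx 102.08$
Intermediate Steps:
$n{\left(b \right)} = b^{2}$
$j{\left(a \right)} = \sqrt{2} \sqrt{a}$ ($j{\left(a \right)} = \sqrt{2 a} = \sqrt{2} \sqrt{a}$)
$f = \frac{41}{9}$ ($f = \frac{41}{3^{2}} = \frac{41}{9} \approx 4.5556$)
$\left(f + E\right) \left(\frac{12}{3} + \frac{j{\left(4 \right)}}{18}\right) = \left(\frac{41}{9} + 20\right) \left(\frac{12}{3} + \frac{\sqrt{2} \sqrt{4}}{18}\right) = \frac{221 \left(12 \cdot \frac{1}{3} + \sqrt{2} \cdot 2 \cdot \frac{1}{18}\right)}{9} = \frac{221 \left(4 + 2 \sqrt{2} \cdot \frac{1}{18}\right)}{9} = \frac{221 \left(4 + \frac{\sqrt{2}}{9}\right)}{9} = \frac{884}{9} + \frac{221 \sqrt{2}}{81}$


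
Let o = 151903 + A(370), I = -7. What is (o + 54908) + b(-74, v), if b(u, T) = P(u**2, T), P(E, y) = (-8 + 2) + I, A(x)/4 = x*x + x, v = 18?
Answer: 755878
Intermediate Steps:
A(x) = 4*x + 4*x**2 (A(x) = 4*(x*x + x) = 4*(x**2 + x) = 4*(x + x**2) = 4*x + 4*x**2)
P(E, y) = -13 (P(E, y) = (-8 + 2) - 7 = -6 - 7 = -13)
b(u, T) = -13
o = 700983 (o = 151903 + 4*370*(1 + 370) = 151903 + 4*370*371 = 151903 + 549080 = 700983)
(o + 54908) + b(-74, v) = (700983 + 54908) - 13 = 755891 - 13 = 755878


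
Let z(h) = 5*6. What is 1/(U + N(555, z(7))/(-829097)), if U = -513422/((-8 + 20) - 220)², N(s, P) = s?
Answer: -106124416/1259469383 ≈ -0.084261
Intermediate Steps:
z(h) = 30
U = -1519/128 (U = -513422/(12 - 220)² = -513422/((-208)²) = -513422/43264 = -513422*1/43264 = -1519/128 ≈ -11.867)
1/(U + N(555, z(7))/(-829097)) = 1/(-1519/128 + 555/(-829097)) = 1/(-1519/128 + 555*(-1/829097)) = 1/(-1519/128 - 555/829097) = 1/(-1259469383/106124416) = -106124416/1259469383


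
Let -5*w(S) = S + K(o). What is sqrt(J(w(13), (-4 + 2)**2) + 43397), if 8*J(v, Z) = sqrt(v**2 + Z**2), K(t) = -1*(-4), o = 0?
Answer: sqrt(17358800 + 10*sqrt(689))/20 ≈ 208.32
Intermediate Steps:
K(t) = 4
w(S) = -4/5 - S/5 (w(S) = -(S + 4)/5 = -(4 + S)/5 = -4/5 - S/5)
J(v, Z) = sqrt(Z**2 + v**2)/8 (J(v, Z) = sqrt(v**2 + Z**2)/8 = sqrt(Z**2 + v**2)/8)
sqrt(J(w(13), (-4 + 2)**2) + 43397) = sqrt(sqrt(((-4 + 2)**2)**2 + (-4/5 - 1/5*13)**2)/8 + 43397) = sqrt(sqrt(((-2)**2)**2 + (-4/5 - 13/5)**2)/8 + 43397) = sqrt(sqrt(4**2 + (-17/5)**2)/8 + 43397) = sqrt(sqrt(16 + 289/25)/8 + 43397) = sqrt(sqrt(689/25)/8 + 43397) = sqrt((sqrt(689)/5)/8 + 43397) = sqrt(sqrt(689)/40 + 43397) = sqrt(43397 + sqrt(689)/40)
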